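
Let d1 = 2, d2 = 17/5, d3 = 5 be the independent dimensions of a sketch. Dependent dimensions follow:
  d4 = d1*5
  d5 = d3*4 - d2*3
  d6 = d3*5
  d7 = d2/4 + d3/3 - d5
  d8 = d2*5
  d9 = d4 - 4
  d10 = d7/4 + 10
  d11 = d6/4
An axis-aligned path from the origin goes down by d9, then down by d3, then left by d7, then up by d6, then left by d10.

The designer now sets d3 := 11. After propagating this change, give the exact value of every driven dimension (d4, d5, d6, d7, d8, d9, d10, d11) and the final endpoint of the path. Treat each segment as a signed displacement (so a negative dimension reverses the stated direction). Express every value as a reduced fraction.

Apply edit: d3 := 11
  d4 = d1*5 = 10
  d5 = d3*4 - d2*3 = 169/5
  d6 = d3*5 = 55
  d7 = d2/4 + d3/3 - d5 = -1757/60
  d8 = d2*5 = 17
  d9 = d4 - 4 = 6
  d10 = d7/4 + 10 = 643/240
  d11 = d6/4 = 55/4
Walk from origin (0, 0):
  seg 1: down by d9 = 6 → (0, -6)
  seg 2: down by d3 = 11 → (0, -17)
  seg 3: left by d7 = -1757/60 → (1757/60, -17)
  seg 4: up by d6 = 55 → (1757/60, 38)
  seg 5: left by d10 = 643/240 → (1277/48, 38)

d4 = 10
d5 = 169/5
d6 = 55
d7 = -1757/60
d8 = 17
d9 = 6
d10 = 643/240
d11 = 55/4
endpoint = (1277/48, 38)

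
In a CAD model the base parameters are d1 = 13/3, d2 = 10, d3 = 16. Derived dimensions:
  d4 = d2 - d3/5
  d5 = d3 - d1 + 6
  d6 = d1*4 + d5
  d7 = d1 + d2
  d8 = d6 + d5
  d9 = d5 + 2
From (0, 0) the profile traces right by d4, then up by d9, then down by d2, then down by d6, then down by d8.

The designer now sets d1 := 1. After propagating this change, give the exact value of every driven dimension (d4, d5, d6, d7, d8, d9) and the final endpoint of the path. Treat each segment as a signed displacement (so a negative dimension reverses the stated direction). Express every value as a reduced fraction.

d4 = 34/5
d5 = 21
d6 = 25
d7 = 11
d8 = 46
d9 = 23
endpoint = (34/5, -58)

Apply edit: d1 := 1
  d4 = d2 - d3/5 = 34/5
  d5 = d3 - d1 + 6 = 21
  d6 = d1*4 + d5 = 25
  d7 = d1 + d2 = 11
  d8 = d6 + d5 = 46
  d9 = d5 + 2 = 23
Walk from origin (0, 0):
  seg 1: right by d4 = 34/5 → (34/5, 0)
  seg 2: up by d9 = 23 → (34/5, 23)
  seg 3: down by d2 = 10 → (34/5, 13)
  seg 4: down by d6 = 25 → (34/5, -12)
  seg 5: down by d8 = 46 → (34/5, -58)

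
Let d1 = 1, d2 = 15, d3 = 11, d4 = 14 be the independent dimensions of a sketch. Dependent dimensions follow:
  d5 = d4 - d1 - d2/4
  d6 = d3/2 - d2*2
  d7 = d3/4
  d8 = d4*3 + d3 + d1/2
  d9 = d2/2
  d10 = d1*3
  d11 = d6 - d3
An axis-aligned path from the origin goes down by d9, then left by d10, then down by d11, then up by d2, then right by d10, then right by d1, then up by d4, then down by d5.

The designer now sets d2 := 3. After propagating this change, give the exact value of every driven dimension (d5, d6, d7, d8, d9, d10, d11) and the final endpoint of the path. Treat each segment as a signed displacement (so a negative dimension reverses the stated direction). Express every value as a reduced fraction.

Apply edit: d2 := 3
  d5 = d4 - d1 - d2/4 = 49/4
  d6 = d3/2 - d2*2 = -1/2
  d7 = d3/4 = 11/4
  d8 = d4*3 + d3 + d1/2 = 107/2
  d9 = d2/2 = 3/2
  d10 = d1*3 = 3
  d11 = d6 - d3 = -23/2
Walk from origin (0, 0):
  seg 1: down by d9 = 3/2 → (0, -3/2)
  seg 2: left by d10 = 3 → (-3, -3/2)
  seg 3: down by d11 = -23/2 → (-3, 10)
  seg 4: up by d2 = 3 → (-3, 13)
  seg 5: right by d10 = 3 → (0, 13)
  seg 6: right by d1 = 1 → (1, 13)
  seg 7: up by d4 = 14 → (1, 27)
  seg 8: down by d5 = 49/4 → (1, 59/4)

d5 = 49/4
d6 = -1/2
d7 = 11/4
d8 = 107/2
d9 = 3/2
d10 = 3
d11 = -23/2
endpoint = (1, 59/4)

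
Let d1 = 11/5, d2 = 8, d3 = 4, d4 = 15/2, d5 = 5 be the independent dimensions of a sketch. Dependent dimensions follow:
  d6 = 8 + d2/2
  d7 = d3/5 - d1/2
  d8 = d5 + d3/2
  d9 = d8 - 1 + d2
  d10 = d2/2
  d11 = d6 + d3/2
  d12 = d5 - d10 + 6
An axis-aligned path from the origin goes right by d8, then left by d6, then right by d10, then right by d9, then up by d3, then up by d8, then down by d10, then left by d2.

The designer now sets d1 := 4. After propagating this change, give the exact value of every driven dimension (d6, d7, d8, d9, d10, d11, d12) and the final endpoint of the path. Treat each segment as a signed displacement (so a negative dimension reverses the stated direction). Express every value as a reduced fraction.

d6 = 12
d7 = -6/5
d8 = 7
d9 = 14
d10 = 4
d11 = 14
d12 = 7
endpoint = (5, 7)

Apply edit: d1 := 4
  d6 = 8 + d2/2 = 12
  d7 = d3/5 - d1/2 = -6/5
  d8 = d5 + d3/2 = 7
  d9 = d8 - 1 + d2 = 14
  d10 = d2/2 = 4
  d11 = d6 + d3/2 = 14
  d12 = d5 - d10 + 6 = 7
Walk from origin (0, 0):
  seg 1: right by d8 = 7 → (7, 0)
  seg 2: left by d6 = 12 → (-5, 0)
  seg 3: right by d10 = 4 → (-1, 0)
  seg 4: right by d9 = 14 → (13, 0)
  seg 5: up by d3 = 4 → (13, 4)
  seg 6: up by d8 = 7 → (13, 11)
  seg 7: down by d10 = 4 → (13, 7)
  seg 8: left by d2 = 8 → (5, 7)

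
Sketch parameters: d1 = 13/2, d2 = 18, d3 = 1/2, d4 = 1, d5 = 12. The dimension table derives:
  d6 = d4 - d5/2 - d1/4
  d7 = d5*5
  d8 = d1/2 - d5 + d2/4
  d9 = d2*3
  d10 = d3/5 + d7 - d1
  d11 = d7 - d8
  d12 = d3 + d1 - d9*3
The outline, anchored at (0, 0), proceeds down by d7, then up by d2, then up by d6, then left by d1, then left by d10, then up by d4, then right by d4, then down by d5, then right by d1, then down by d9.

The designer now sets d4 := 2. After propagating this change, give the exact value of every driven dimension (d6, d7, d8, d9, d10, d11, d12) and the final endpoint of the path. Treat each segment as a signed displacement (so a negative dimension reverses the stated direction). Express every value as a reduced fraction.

Apply edit: d4 := 2
  d6 = d4 - d5/2 - d1/4 = -45/8
  d7 = d5*5 = 60
  d8 = d1/2 - d5 + d2/4 = -17/4
  d9 = d2*3 = 54
  d10 = d3/5 + d7 - d1 = 268/5
  d11 = d7 - d8 = 257/4
  d12 = d3 + d1 - d9*3 = -155
Walk from origin (0, 0):
  seg 1: down by d7 = 60 → (0, -60)
  seg 2: up by d2 = 18 → (0, -42)
  seg 3: up by d6 = -45/8 → (0, -381/8)
  seg 4: left by d1 = 13/2 → (-13/2, -381/8)
  seg 5: left by d10 = 268/5 → (-601/10, -381/8)
  seg 6: up by d4 = 2 → (-601/10, -365/8)
  seg 7: right by d4 = 2 → (-581/10, -365/8)
  seg 8: down by d5 = 12 → (-581/10, -461/8)
  seg 9: right by d1 = 13/2 → (-258/5, -461/8)
  seg 10: down by d9 = 54 → (-258/5, -893/8)

d6 = -45/8
d7 = 60
d8 = -17/4
d9 = 54
d10 = 268/5
d11 = 257/4
d12 = -155
endpoint = (-258/5, -893/8)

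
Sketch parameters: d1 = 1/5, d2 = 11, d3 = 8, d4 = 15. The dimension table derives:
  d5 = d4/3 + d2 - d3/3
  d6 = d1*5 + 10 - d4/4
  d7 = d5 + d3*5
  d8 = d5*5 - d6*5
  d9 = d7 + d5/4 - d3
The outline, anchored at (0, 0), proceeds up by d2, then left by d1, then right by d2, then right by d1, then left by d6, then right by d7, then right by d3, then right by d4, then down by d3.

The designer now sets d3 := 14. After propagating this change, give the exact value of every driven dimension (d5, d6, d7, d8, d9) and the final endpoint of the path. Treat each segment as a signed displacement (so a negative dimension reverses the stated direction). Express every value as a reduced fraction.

Apply edit: d3 := 14
  d5 = d4/3 + d2 - d3/3 = 34/3
  d6 = d1*5 + 10 - d4/4 = 29/4
  d7 = d5 + d3*5 = 244/3
  d8 = d5*5 - d6*5 = 245/12
  d9 = d7 + d5/4 - d3 = 421/6
Walk from origin (0, 0):
  seg 1: up by d2 = 11 → (0, 11)
  seg 2: left by d1 = 1/5 → (-1/5, 11)
  seg 3: right by d2 = 11 → (54/5, 11)
  seg 4: right by d1 = 1/5 → (11, 11)
  seg 5: left by d6 = 29/4 → (15/4, 11)
  seg 6: right by d7 = 244/3 → (1021/12, 11)
  seg 7: right by d3 = 14 → (1189/12, 11)
  seg 8: right by d4 = 15 → (1369/12, 11)
  seg 9: down by d3 = 14 → (1369/12, -3)

d5 = 34/3
d6 = 29/4
d7 = 244/3
d8 = 245/12
d9 = 421/6
endpoint = (1369/12, -3)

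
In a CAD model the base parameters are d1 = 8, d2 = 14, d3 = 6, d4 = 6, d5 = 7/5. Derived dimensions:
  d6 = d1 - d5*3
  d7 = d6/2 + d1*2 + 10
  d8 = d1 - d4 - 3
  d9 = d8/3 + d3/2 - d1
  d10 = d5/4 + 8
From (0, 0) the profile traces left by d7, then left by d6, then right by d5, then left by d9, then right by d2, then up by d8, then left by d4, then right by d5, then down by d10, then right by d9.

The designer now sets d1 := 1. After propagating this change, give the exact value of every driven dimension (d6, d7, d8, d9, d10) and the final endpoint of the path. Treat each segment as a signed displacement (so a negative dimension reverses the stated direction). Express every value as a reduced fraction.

d6 = -16/5
d7 = 52/5
d8 = -8
d9 = -2/3
d10 = 167/20
endpoint = (18/5, -327/20)

Apply edit: d1 := 1
  d6 = d1 - d5*3 = -16/5
  d7 = d6/2 + d1*2 + 10 = 52/5
  d8 = d1 - d4 - 3 = -8
  d9 = d8/3 + d3/2 - d1 = -2/3
  d10 = d5/4 + 8 = 167/20
Walk from origin (0, 0):
  seg 1: left by d7 = 52/5 → (-52/5, 0)
  seg 2: left by d6 = -16/5 → (-36/5, 0)
  seg 3: right by d5 = 7/5 → (-29/5, 0)
  seg 4: left by d9 = -2/3 → (-77/15, 0)
  seg 5: right by d2 = 14 → (133/15, 0)
  seg 6: up by d8 = -8 → (133/15, -8)
  seg 7: left by d4 = 6 → (43/15, -8)
  seg 8: right by d5 = 7/5 → (64/15, -8)
  seg 9: down by d10 = 167/20 → (64/15, -327/20)
  seg 10: right by d9 = -2/3 → (18/5, -327/20)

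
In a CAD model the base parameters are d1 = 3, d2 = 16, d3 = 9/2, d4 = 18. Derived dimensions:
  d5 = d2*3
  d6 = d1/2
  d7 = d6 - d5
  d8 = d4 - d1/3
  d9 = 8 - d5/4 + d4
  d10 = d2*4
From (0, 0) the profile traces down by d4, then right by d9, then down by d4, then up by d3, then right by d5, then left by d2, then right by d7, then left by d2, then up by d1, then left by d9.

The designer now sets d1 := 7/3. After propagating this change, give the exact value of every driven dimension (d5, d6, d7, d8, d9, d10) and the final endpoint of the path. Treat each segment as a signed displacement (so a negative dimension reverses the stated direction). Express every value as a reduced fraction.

d5 = 48
d6 = 7/6
d7 = -281/6
d8 = 155/9
d9 = 14
d10 = 64
endpoint = (-185/6, -175/6)

Apply edit: d1 := 7/3
  d5 = d2*3 = 48
  d6 = d1/2 = 7/6
  d7 = d6 - d5 = -281/6
  d8 = d4 - d1/3 = 155/9
  d9 = 8 - d5/4 + d4 = 14
  d10 = d2*4 = 64
Walk from origin (0, 0):
  seg 1: down by d4 = 18 → (0, -18)
  seg 2: right by d9 = 14 → (14, -18)
  seg 3: down by d4 = 18 → (14, -36)
  seg 4: up by d3 = 9/2 → (14, -63/2)
  seg 5: right by d5 = 48 → (62, -63/2)
  seg 6: left by d2 = 16 → (46, -63/2)
  seg 7: right by d7 = -281/6 → (-5/6, -63/2)
  seg 8: left by d2 = 16 → (-101/6, -63/2)
  seg 9: up by d1 = 7/3 → (-101/6, -175/6)
  seg 10: left by d9 = 14 → (-185/6, -175/6)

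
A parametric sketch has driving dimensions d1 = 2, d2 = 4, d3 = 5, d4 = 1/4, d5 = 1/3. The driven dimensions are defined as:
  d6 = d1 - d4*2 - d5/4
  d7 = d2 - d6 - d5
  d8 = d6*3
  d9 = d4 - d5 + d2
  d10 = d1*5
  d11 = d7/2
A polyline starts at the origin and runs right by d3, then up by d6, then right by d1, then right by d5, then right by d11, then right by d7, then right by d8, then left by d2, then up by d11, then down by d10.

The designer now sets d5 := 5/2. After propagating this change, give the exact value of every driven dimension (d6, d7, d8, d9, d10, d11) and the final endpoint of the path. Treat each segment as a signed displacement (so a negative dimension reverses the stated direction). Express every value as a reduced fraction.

Apply edit: d5 := 5/2
  d6 = d1 - d4*2 - d5/4 = 7/8
  d7 = d2 - d6 - d5 = 5/8
  d8 = d6*3 = 21/8
  d9 = d4 - d5 + d2 = 7/4
  d10 = d1*5 = 10
  d11 = d7/2 = 5/16
Walk from origin (0, 0):
  seg 1: right by d3 = 5 → (5, 0)
  seg 2: up by d6 = 7/8 → (5, 7/8)
  seg 3: right by d1 = 2 → (7, 7/8)
  seg 4: right by d5 = 5/2 → (19/2, 7/8)
  seg 5: right by d11 = 5/16 → (157/16, 7/8)
  seg 6: right by d7 = 5/8 → (167/16, 7/8)
  seg 7: right by d8 = 21/8 → (209/16, 7/8)
  seg 8: left by d2 = 4 → (145/16, 7/8)
  seg 9: up by d11 = 5/16 → (145/16, 19/16)
  seg 10: down by d10 = 10 → (145/16, -141/16)

d6 = 7/8
d7 = 5/8
d8 = 21/8
d9 = 7/4
d10 = 10
d11 = 5/16
endpoint = (145/16, -141/16)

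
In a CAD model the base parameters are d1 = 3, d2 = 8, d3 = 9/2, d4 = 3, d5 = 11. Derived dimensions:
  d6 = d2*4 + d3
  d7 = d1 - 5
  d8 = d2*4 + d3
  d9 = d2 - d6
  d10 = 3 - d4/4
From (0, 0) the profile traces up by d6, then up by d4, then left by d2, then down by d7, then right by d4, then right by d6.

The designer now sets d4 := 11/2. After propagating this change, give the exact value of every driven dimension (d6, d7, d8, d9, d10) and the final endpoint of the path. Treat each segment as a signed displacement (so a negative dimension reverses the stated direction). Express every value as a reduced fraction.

Apply edit: d4 := 11/2
  d6 = d2*4 + d3 = 73/2
  d7 = d1 - 5 = -2
  d8 = d2*4 + d3 = 73/2
  d9 = d2 - d6 = -57/2
  d10 = 3 - d4/4 = 13/8
Walk from origin (0, 0):
  seg 1: up by d6 = 73/2 → (0, 73/2)
  seg 2: up by d4 = 11/2 → (0, 42)
  seg 3: left by d2 = 8 → (-8, 42)
  seg 4: down by d7 = -2 → (-8, 44)
  seg 5: right by d4 = 11/2 → (-5/2, 44)
  seg 6: right by d6 = 73/2 → (34, 44)

d6 = 73/2
d7 = -2
d8 = 73/2
d9 = -57/2
d10 = 13/8
endpoint = (34, 44)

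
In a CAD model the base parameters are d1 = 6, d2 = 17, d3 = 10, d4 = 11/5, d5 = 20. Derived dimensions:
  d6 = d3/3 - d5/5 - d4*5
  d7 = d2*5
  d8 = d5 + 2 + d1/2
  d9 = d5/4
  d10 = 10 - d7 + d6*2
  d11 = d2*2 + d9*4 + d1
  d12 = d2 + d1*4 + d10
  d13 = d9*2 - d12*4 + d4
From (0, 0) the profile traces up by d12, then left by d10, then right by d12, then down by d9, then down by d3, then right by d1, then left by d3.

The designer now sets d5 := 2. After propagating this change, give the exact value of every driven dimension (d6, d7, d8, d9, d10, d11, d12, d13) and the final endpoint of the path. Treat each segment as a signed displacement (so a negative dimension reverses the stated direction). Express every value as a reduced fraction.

Apply edit: d5 := 2
  d6 = d3/3 - d5/5 - d4*5 = -121/15
  d7 = d2*5 = 85
  d8 = d5 + 2 + d1/2 = 7
  d9 = d5/4 = 1/2
  d10 = 10 - d7 + d6*2 = -1367/15
  d11 = d2*2 + d9*4 + d1 = 42
  d12 = d2 + d1*4 + d10 = -752/15
  d13 = d9*2 - d12*4 + d4 = 3056/15
Walk from origin (0, 0):
  seg 1: up by d12 = -752/15 → (0, -752/15)
  seg 2: left by d10 = -1367/15 → (1367/15, -752/15)
  seg 3: right by d12 = -752/15 → (41, -752/15)
  seg 4: down by d9 = 1/2 → (41, -1519/30)
  seg 5: down by d3 = 10 → (41, -1819/30)
  seg 6: right by d1 = 6 → (47, -1819/30)
  seg 7: left by d3 = 10 → (37, -1819/30)

d6 = -121/15
d7 = 85
d8 = 7
d9 = 1/2
d10 = -1367/15
d11 = 42
d12 = -752/15
d13 = 3056/15
endpoint = (37, -1819/30)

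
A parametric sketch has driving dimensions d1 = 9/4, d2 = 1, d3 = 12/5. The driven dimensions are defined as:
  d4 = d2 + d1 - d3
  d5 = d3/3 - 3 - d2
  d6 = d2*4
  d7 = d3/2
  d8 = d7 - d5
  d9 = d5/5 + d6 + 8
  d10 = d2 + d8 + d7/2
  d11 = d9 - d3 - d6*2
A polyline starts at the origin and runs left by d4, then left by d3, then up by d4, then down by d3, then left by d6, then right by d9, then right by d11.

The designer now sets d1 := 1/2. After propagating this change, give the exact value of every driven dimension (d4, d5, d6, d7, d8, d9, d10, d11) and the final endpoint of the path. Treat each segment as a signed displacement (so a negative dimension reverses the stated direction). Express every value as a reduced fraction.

Apply edit: d1 := 1/2
  d4 = d2 + d1 - d3 = -9/10
  d5 = d3/3 - 3 - d2 = -16/5
  d6 = d2*4 = 4
  d7 = d3/2 = 6/5
  d8 = d7 - d5 = 22/5
  d9 = d5/5 + d6 + 8 = 284/25
  d10 = d2 + d8 + d7/2 = 6
  d11 = d9 - d3 - d6*2 = 24/25
Walk from origin (0, 0):
  seg 1: left by d4 = -9/10 → (9/10, 0)
  seg 2: left by d3 = 12/5 → (-3/2, 0)
  seg 3: up by d4 = -9/10 → (-3/2, -9/10)
  seg 4: down by d3 = 12/5 → (-3/2, -33/10)
  seg 5: left by d6 = 4 → (-11/2, -33/10)
  seg 6: right by d9 = 284/25 → (293/50, -33/10)
  seg 7: right by d11 = 24/25 → (341/50, -33/10)

d4 = -9/10
d5 = -16/5
d6 = 4
d7 = 6/5
d8 = 22/5
d9 = 284/25
d10 = 6
d11 = 24/25
endpoint = (341/50, -33/10)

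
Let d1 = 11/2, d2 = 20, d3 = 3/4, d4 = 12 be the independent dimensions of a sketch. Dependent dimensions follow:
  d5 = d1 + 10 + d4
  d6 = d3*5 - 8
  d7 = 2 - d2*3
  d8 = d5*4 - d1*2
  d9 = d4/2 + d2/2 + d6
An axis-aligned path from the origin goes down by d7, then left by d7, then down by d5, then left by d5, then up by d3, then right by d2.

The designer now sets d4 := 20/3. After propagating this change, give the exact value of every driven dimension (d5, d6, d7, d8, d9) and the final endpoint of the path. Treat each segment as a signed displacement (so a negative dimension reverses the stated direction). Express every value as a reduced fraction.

Apply edit: d4 := 20/3
  d5 = d1 + 10 + d4 = 133/6
  d6 = d3*5 - 8 = -17/4
  d7 = 2 - d2*3 = -58
  d8 = d5*4 - d1*2 = 233/3
  d9 = d4/2 + d2/2 + d6 = 109/12
Walk from origin (0, 0):
  seg 1: down by d7 = -58 → (0, 58)
  seg 2: left by d7 = -58 → (58, 58)
  seg 3: down by d5 = 133/6 → (58, 215/6)
  seg 4: left by d5 = 133/6 → (215/6, 215/6)
  seg 5: up by d3 = 3/4 → (215/6, 439/12)
  seg 6: right by d2 = 20 → (335/6, 439/12)

d5 = 133/6
d6 = -17/4
d7 = -58
d8 = 233/3
d9 = 109/12
endpoint = (335/6, 439/12)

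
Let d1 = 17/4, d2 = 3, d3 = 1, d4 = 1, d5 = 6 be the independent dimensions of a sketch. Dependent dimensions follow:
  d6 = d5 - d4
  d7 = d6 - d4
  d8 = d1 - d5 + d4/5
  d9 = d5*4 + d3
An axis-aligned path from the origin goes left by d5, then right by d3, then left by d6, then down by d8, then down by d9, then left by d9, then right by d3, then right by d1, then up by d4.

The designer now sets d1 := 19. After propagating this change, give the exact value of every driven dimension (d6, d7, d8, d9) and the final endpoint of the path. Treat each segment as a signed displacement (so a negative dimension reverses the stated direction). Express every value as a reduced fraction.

Apply edit: d1 := 19
  d6 = d5 - d4 = 5
  d7 = d6 - d4 = 4
  d8 = d1 - d5 + d4/5 = 66/5
  d9 = d5*4 + d3 = 25
Walk from origin (0, 0):
  seg 1: left by d5 = 6 → (-6, 0)
  seg 2: right by d3 = 1 → (-5, 0)
  seg 3: left by d6 = 5 → (-10, 0)
  seg 4: down by d8 = 66/5 → (-10, -66/5)
  seg 5: down by d9 = 25 → (-10, -191/5)
  seg 6: left by d9 = 25 → (-35, -191/5)
  seg 7: right by d3 = 1 → (-34, -191/5)
  seg 8: right by d1 = 19 → (-15, -191/5)
  seg 9: up by d4 = 1 → (-15, -186/5)

d6 = 5
d7 = 4
d8 = 66/5
d9 = 25
endpoint = (-15, -186/5)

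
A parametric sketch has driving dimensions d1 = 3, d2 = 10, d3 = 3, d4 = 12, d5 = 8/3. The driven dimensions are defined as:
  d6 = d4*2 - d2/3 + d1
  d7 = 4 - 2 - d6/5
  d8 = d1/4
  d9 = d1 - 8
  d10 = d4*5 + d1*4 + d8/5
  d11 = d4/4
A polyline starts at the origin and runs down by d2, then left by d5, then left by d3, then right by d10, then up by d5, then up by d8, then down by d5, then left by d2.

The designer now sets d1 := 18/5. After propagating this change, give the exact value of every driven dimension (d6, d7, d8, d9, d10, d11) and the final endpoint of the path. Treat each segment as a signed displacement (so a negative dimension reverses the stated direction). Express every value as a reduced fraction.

Apply edit: d1 := 18/5
  d6 = d4*2 - d2/3 + d1 = 364/15
  d7 = 4 - 2 - d6/5 = -214/75
  d8 = d1/4 = 9/10
  d9 = d1 - 8 = -22/5
  d10 = d4*5 + d1*4 + d8/5 = 3729/50
  d11 = d4/4 = 3
Walk from origin (0, 0):
  seg 1: down by d2 = 10 → (0, -10)
  seg 2: left by d5 = 8/3 → (-8/3, -10)
  seg 3: left by d3 = 3 → (-17/3, -10)
  seg 4: right by d10 = 3729/50 → (10337/150, -10)
  seg 5: up by d5 = 8/3 → (10337/150, -22/3)
  seg 6: up by d8 = 9/10 → (10337/150, -193/30)
  seg 7: down by d5 = 8/3 → (10337/150, -91/10)
  seg 8: left by d2 = 10 → (8837/150, -91/10)

d6 = 364/15
d7 = -214/75
d8 = 9/10
d9 = -22/5
d10 = 3729/50
d11 = 3
endpoint = (8837/150, -91/10)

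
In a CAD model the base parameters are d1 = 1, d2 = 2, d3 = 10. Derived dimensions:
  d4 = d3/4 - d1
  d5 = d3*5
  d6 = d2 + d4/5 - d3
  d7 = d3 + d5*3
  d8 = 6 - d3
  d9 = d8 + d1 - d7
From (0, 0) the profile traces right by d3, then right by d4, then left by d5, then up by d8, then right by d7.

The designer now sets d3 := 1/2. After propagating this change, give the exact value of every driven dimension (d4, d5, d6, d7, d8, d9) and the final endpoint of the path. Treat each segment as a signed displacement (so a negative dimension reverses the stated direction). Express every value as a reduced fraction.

d4 = -7/8
d5 = 5/2
d6 = 53/40
d7 = 8
d8 = 11/2
d9 = -3/2
endpoint = (41/8, 11/2)

Apply edit: d3 := 1/2
  d4 = d3/4 - d1 = -7/8
  d5 = d3*5 = 5/2
  d6 = d2 + d4/5 - d3 = 53/40
  d7 = d3 + d5*3 = 8
  d8 = 6 - d3 = 11/2
  d9 = d8 + d1 - d7 = -3/2
Walk from origin (0, 0):
  seg 1: right by d3 = 1/2 → (1/2, 0)
  seg 2: right by d4 = -7/8 → (-3/8, 0)
  seg 3: left by d5 = 5/2 → (-23/8, 0)
  seg 4: up by d8 = 11/2 → (-23/8, 11/2)
  seg 5: right by d7 = 8 → (41/8, 11/2)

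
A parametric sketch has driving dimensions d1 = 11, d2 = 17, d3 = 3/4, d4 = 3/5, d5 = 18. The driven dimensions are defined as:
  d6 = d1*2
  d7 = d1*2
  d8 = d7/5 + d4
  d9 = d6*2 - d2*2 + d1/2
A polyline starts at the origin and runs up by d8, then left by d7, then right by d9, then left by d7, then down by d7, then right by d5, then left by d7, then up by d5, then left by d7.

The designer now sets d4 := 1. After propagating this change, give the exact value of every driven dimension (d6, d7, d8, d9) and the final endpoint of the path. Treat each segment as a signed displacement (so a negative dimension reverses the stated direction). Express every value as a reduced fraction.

d6 = 22
d7 = 22
d8 = 27/5
d9 = 31/2
endpoint = (-109/2, 7/5)

Apply edit: d4 := 1
  d6 = d1*2 = 22
  d7 = d1*2 = 22
  d8 = d7/5 + d4 = 27/5
  d9 = d6*2 - d2*2 + d1/2 = 31/2
Walk from origin (0, 0):
  seg 1: up by d8 = 27/5 → (0, 27/5)
  seg 2: left by d7 = 22 → (-22, 27/5)
  seg 3: right by d9 = 31/2 → (-13/2, 27/5)
  seg 4: left by d7 = 22 → (-57/2, 27/5)
  seg 5: down by d7 = 22 → (-57/2, -83/5)
  seg 6: right by d5 = 18 → (-21/2, -83/5)
  seg 7: left by d7 = 22 → (-65/2, -83/5)
  seg 8: up by d5 = 18 → (-65/2, 7/5)
  seg 9: left by d7 = 22 → (-109/2, 7/5)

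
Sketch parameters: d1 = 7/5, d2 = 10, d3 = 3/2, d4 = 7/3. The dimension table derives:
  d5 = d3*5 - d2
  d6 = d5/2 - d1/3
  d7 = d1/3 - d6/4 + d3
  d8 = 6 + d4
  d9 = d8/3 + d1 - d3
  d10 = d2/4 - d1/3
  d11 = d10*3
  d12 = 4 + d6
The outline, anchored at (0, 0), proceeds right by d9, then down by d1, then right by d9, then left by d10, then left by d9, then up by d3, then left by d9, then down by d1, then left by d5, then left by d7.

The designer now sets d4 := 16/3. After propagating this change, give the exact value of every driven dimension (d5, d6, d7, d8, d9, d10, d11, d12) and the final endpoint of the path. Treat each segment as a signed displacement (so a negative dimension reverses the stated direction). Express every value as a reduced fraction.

d5 = -5/2
d6 = -103/60
d7 = 115/48
d8 = 34/3
d9 = 331/90
d10 = 61/30
d11 = 61/10
d12 = 137/60
endpoint = (-463/240, -13/10)

Apply edit: d4 := 16/3
  d5 = d3*5 - d2 = -5/2
  d6 = d5/2 - d1/3 = -103/60
  d7 = d1/3 - d6/4 + d3 = 115/48
  d8 = 6 + d4 = 34/3
  d9 = d8/3 + d1 - d3 = 331/90
  d10 = d2/4 - d1/3 = 61/30
  d11 = d10*3 = 61/10
  d12 = 4 + d6 = 137/60
Walk from origin (0, 0):
  seg 1: right by d9 = 331/90 → (331/90, 0)
  seg 2: down by d1 = 7/5 → (331/90, -7/5)
  seg 3: right by d9 = 331/90 → (331/45, -7/5)
  seg 4: left by d10 = 61/30 → (479/90, -7/5)
  seg 5: left by d9 = 331/90 → (74/45, -7/5)
  seg 6: up by d3 = 3/2 → (74/45, 1/10)
  seg 7: left by d9 = 331/90 → (-61/30, 1/10)
  seg 8: down by d1 = 7/5 → (-61/30, -13/10)
  seg 9: left by d5 = -5/2 → (7/15, -13/10)
  seg 10: left by d7 = 115/48 → (-463/240, -13/10)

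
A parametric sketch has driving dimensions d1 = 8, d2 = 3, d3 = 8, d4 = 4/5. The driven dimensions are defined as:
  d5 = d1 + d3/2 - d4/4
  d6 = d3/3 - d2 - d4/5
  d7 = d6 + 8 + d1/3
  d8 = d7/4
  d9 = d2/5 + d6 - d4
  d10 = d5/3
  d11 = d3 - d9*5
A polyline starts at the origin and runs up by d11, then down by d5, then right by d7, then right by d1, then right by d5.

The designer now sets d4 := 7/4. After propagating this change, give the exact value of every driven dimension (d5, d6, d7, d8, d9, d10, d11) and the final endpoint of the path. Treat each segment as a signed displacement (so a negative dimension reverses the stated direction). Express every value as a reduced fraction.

d5 = 185/16
d6 = -41/60
d7 = 599/60
d8 = 599/240
d9 = -11/6
d10 = 185/48
d11 = 103/6
endpoint = (7091/240, 269/48)

Apply edit: d4 := 7/4
  d5 = d1 + d3/2 - d4/4 = 185/16
  d6 = d3/3 - d2 - d4/5 = -41/60
  d7 = d6 + 8 + d1/3 = 599/60
  d8 = d7/4 = 599/240
  d9 = d2/5 + d6 - d4 = -11/6
  d10 = d5/3 = 185/48
  d11 = d3 - d9*5 = 103/6
Walk from origin (0, 0):
  seg 1: up by d11 = 103/6 → (0, 103/6)
  seg 2: down by d5 = 185/16 → (0, 269/48)
  seg 3: right by d7 = 599/60 → (599/60, 269/48)
  seg 4: right by d1 = 8 → (1079/60, 269/48)
  seg 5: right by d5 = 185/16 → (7091/240, 269/48)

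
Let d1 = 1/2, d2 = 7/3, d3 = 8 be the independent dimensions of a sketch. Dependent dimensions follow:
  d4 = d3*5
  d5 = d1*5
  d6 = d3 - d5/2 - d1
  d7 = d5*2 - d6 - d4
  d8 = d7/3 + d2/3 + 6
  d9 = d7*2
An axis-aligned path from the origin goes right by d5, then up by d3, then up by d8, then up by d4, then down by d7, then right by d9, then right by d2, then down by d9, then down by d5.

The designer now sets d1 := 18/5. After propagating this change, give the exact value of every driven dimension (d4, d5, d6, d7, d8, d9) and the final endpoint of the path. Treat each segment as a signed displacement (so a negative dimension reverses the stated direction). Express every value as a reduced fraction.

d4 = 40
d5 = 18
d6 = -23/5
d7 = 3/5
d8 = 314/45
d9 = 6/5
endpoint = (323/15, 1583/45)

Apply edit: d1 := 18/5
  d4 = d3*5 = 40
  d5 = d1*5 = 18
  d6 = d3 - d5/2 - d1 = -23/5
  d7 = d5*2 - d6 - d4 = 3/5
  d8 = d7/3 + d2/3 + 6 = 314/45
  d9 = d7*2 = 6/5
Walk from origin (0, 0):
  seg 1: right by d5 = 18 → (18, 0)
  seg 2: up by d3 = 8 → (18, 8)
  seg 3: up by d8 = 314/45 → (18, 674/45)
  seg 4: up by d4 = 40 → (18, 2474/45)
  seg 5: down by d7 = 3/5 → (18, 2447/45)
  seg 6: right by d9 = 6/5 → (96/5, 2447/45)
  seg 7: right by d2 = 7/3 → (323/15, 2447/45)
  seg 8: down by d9 = 6/5 → (323/15, 2393/45)
  seg 9: down by d5 = 18 → (323/15, 1583/45)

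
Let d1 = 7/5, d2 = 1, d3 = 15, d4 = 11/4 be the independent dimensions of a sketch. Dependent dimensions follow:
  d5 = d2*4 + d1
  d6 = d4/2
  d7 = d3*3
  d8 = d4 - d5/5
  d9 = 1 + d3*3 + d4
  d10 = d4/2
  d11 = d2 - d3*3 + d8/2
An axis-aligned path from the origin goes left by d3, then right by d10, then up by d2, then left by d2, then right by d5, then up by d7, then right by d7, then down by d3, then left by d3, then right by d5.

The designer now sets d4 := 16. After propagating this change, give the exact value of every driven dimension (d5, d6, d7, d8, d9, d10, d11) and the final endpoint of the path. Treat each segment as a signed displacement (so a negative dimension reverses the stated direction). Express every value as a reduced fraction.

d5 = 27/5
d6 = 8
d7 = 45
d8 = 373/25
d9 = 62
d10 = 8
d11 = -1827/50
endpoint = (164/5, 31)

Apply edit: d4 := 16
  d5 = d2*4 + d1 = 27/5
  d6 = d4/2 = 8
  d7 = d3*3 = 45
  d8 = d4 - d5/5 = 373/25
  d9 = 1 + d3*3 + d4 = 62
  d10 = d4/2 = 8
  d11 = d2 - d3*3 + d8/2 = -1827/50
Walk from origin (0, 0):
  seg 1: left by d3 = 15 → (-15, 0)
  seg 2: right by d10 = 8 → (-7, 0)
  seg 3: up by d2 = 1 → (-7, 1)
  seg 4: left by d2 = 1 → (-8, 1)
  seg 5: right by d5 = 27/5 → (-13/5, 1)
  seg 6: up by d7 = 45 → (-13/5, 46)
  seg 7: right by d7 = 45 → (212/5, 46)
  seg 8: down by d3 = 15 → (212/5, 31)
  seg 9: left by d3 = 15 → (137/5, 31)
  seg 10: right by d5 = 27/5 → (164/5, 31)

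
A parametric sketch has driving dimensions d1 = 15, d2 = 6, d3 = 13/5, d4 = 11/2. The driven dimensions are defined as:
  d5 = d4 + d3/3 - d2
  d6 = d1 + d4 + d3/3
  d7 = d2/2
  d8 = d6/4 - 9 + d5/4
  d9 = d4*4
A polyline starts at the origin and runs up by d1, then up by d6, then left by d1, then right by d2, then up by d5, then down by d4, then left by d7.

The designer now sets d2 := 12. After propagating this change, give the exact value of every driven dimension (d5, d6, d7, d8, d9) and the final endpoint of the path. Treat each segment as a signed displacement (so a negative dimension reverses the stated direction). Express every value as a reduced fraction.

d5 = -169/30
d6 = 641/30
d7 = 6
d8 = -76/15
d9 = 22
endpoint = (-9, 757/30)

Apply edit: d2 := 12
  d5 = d4 + d3/3 - d2 = -169/30
  d6 = d1 + d4 + d3/3 = 641/30
  d7 = d2/2 = 6
  d8 = d6/4 - 9 + d5/4 = -76/15
  d9 = d4*4 = 22
Walk from origin (0, 0):
  seg 1: up by d1 = 15 → (0, 15)
  seg 2: up by d6 = 641/30 → (0, 1091/30)
  seg 3: left by d1 = 15 → (-15, 1091/30)
  seg 4: right by d2 = 12 → (-3, 1091/30)
  seg 5: up by d5 = -169/30 → (-3, 461/15)
  seg 6: down by d4 = 11/2 → (-3, 757/30)
  seg 7: left by d7 = 6 → (-9, 757/30)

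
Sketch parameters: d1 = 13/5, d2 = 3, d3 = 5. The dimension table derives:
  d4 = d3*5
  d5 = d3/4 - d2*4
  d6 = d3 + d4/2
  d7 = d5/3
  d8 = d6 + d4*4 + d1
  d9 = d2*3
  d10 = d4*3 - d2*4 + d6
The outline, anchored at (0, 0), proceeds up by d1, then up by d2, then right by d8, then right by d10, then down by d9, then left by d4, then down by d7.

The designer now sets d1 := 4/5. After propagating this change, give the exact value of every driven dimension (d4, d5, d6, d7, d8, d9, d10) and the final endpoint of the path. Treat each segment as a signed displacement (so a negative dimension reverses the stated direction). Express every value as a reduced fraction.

d4 = 25
d5 = -43/4
d6 = 35/2
d7 = -43/12
d8 = 1183/10
d9 = 9
d10 = 161/2
endpoint = (869/5, -97/60)

Apply edit: d1 := 4/5
  d4 = d3*5 = 25
  d5 = d3/4 - d2*4 = -43/4
  d6 = d3 + d4/2 = 35/2
  d7 = d5/3 = -43/12
  d8 = d6 + d4*4 + d1 = 1183/10
  d9 = d2*3 = 9
  d10 = d4*3 - d2*4 + d6 = 161/2
Walk from origin (0, 0):
  seg 1: up by d1 = 4/5 → (0, 4/5)
  seg 2: up by d2 = 3 → (0, 19/5)
  seg 3: right by d8 = 1183/10 → (1183/10, 19/5)
  seg 4: right by d10 = 161/2 → (994/5, 19/5)
  seg 5: down by d9 = 9 → (994/5, -26/5)
  seg 6: left by d4 = 25 → (869/5, -26/5)
  seg 7: down by d7 = -43/12 → (869/5, -97/60)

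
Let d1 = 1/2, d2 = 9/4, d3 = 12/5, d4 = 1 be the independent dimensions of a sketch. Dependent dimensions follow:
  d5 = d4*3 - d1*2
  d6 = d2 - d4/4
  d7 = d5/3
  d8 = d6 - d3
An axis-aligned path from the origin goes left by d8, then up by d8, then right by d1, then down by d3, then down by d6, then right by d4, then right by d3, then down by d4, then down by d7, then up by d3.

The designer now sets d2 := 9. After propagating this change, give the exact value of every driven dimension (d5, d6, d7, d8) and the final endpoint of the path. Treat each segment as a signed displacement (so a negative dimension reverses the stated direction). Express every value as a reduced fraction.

d5 = 2
d6 = 35/4
d7 = 2/3
d8 = 127/20
endpoint = (-49/20, -61/15)

Apply edit: d2 := 9
  d5 = d4*3 - d1*2 = 2
  d6 = d2 - d4/4 = 35/4
  d7 = d5/3 = 2/3
  d8 = d6 - d3 = 127/20
Walk from origin (0, 0):
  seg 1: left by d8 = 127/20 → (-127/20, 0)
  seg 2: up by d8 = 127/20 → (-127/20, 127/20)
  seg 3: right by d1 = 1/2 → (-117/20, 127/20)
  seg 4: down by d3 = 12/5 → (-117/20, 79/20)
  seg 5: down by d6 = 35/4 → (-117/20, -24/5)
  seg 6: right by d4 = 1 → (-97/20, -24/5)
  seg 7: right by d3 = 12/5 → (-49/20, -24/5)
  seg 8: down by d4 = 1 → (-49/20, -29/5)
  seg 9: down by d7 = 2/3 → (-49/20, -97/15)
  seg 10: up by d3 = 12/5 → (-49/20, -61/15)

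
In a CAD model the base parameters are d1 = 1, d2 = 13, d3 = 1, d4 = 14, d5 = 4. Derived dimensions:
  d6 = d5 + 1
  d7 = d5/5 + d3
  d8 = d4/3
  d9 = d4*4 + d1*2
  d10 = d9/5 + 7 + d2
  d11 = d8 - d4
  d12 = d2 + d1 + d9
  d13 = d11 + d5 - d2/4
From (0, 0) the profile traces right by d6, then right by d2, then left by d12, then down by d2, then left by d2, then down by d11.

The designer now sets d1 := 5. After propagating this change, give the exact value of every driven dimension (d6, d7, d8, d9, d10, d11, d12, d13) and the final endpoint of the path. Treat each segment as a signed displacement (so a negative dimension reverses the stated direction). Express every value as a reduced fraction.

d6 = 5
d7 = 9/5
d8 = 14/3
d9 = 66
d10 = 166/5
d11 = -28/3
d12 = 84
d13 = -103/12
endpoint = (-79, -11/3)

Apply edit: d1 := 5
  d6 = d5 + 1 = 5
  d7 = d5/5 + d3 = 9/5
  d8 = d4/3 = 14/3
  d9 = d4*4 + d1*2 = 66
  d10 = d9/5 + 7 + d2 = 166/5
  d11 = d8 - d4 = -28/3
  d12 = d2 + d1 + d9 = 84
  d13 = d11 + d5 - d2/4 = -103/12
Walk from origin (0, 0):
  seg 1: right by d6 = 5 → (5, 0)
  seg 2: right by d2 = 13 → (18, 0)
  seg 3: left by d12 = 84 → (-66, 0)
  seg 4: down by d2 = 13 → (-66, -13)
  seg 5: left by d2 = 13 → (-79, -13)
  seg 6: down by d11 = -28/3 → (-79, -11/3)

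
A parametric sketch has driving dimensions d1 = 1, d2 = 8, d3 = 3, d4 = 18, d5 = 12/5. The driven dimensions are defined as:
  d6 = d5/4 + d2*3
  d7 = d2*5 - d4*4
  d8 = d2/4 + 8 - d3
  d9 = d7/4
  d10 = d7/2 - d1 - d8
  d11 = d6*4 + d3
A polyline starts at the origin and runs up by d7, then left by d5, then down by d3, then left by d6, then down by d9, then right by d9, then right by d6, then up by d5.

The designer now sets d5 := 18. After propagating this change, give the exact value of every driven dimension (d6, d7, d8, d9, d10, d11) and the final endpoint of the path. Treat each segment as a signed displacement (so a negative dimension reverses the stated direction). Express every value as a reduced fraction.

d6 = 57/2
d7 = -32
d8 = 7
d9 = -8
d10 = -24
d11 = 117
endpoint = (-26, -9)

Apply edit: d5 := 18
  d6 = d5/4 + d2*3 = 57/2
  d7 = d2*5 - d4*4 = -32
  d8 = d2/4 + 8 - d3 = 7
  d9 = d7/4 = -8
  d10 = d7/2 - d1 - d8 = -24
  d11 = d6*4 + d3 = 117
Walk from origin (0, 0):
  seg 1: up by d7 = -32 → (0, -32)
  seg 2: left by d5 = 18 → (-18, -32)
  seg 3: down by d3 = 3 → (-18, -35)
  seg 4: left by d6 = 57/2 → (-93/2, -35)
  seg 5: down by d9 = -8 → (-93/2, -27)
  seg 6: right by d9 = -8 → (-109/2, -27)
  seg 7: right by d6 = 57/2 → (-26, -27)
  seg 8: up by d5 = 18 → (-26, -9)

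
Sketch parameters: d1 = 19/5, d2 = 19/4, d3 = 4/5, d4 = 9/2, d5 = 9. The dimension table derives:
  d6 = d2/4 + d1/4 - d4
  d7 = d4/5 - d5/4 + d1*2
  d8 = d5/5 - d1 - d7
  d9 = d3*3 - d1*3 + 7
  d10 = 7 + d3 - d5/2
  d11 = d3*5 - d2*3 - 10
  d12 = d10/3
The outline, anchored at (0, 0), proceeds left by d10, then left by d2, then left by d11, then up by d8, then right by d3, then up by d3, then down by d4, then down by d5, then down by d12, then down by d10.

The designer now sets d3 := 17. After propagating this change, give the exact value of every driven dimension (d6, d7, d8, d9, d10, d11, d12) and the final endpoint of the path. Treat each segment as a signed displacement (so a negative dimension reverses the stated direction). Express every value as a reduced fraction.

Apply edit: d3 := 17
  d6 = d2/4 + d1/4 - d4 = -189/80
  d7 = d4/5 - d5/4 + d1*2 = 25/4
  d8 = d5/5 - d1 - d7 = -33/4
  d9 = d3*3 - d1*3 + 7 = 233/5
  d10 = 7 + d3 - d5/2 = 39/2
  d11 = d3*5 - d2*3 - 10 = 243/4
  d12 = d10/3 = 13/2
Walk from origin (0, 0):
  seg 1: left by d10 = 39/2 → (-39/2, 0)
  seg 2: left by d2 = 19/4 → (-97/4, 0)
  seg 3: left by d11 = 243/4 → (-85, 0)
  seg 4: up by d8 = -33/4 → (-85, -33/4)
  seg 5: right by d3 = 17 → (-68, -33/4)
  seg 6: up by d3 = 17 → (-68, 35/4)
  seg 7: down by d4 = 9/2 → (-68, 17/4)
  seg 8: down by d5 = 9 → (-68, -19/4)
  seg 9: down by d12 = 13/2 → (-68, -45/4)
  seg 10: down by d10 = 39/2 → (-68, -123/4)

d6 = -189/80
d7 = 25/4
d8 = -33/4
d9 = 233/5
d10 = 39/2
d11 = 243/4
d12 = 13/2
endpoint = (-68, -123/4)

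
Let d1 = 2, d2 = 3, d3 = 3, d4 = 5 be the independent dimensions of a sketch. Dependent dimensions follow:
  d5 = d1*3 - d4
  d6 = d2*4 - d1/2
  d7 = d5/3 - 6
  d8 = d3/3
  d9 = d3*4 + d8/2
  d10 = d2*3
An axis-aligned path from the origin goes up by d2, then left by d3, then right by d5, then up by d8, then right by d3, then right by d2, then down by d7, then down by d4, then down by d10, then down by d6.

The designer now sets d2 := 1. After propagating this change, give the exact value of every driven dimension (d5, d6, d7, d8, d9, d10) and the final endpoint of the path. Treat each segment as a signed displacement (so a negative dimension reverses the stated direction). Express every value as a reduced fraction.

d5 = 1
d6 = 3
d7 = -17/3
d8 = 1
d9 = 25/2
d10 = 3
endpoint = (2, -10/3)

Apply edit: d2 := 1
  d5 = d1*3 - d4 = 1
  d6 = d2*4 - d1/2 = 3
  d7 = d5/3 - 6 = -17/3
  d8 = d3/3 = 1
  d9 = d3*4 + d8/2 = 25/2
  d10 = d2*3 = 3
Walk from origin (0, 0):
  seg 1: up by d2 = 1 → (0, 1)
  seg 2: left by d3 = 3 → (-3, 1)
  seg 3: right by d5 = 1 → (-2, 1)
  seg 4: up by d8 = 1 → (-2, 2)
  seg 5: right by d3 = 3 → (1, 2)
  seg 6: right by d2 = 1 → (2, 2)
  seg 7: down by d7 = -17/3 → (2, 23/3)
  seg 8: down by d4 = 5 → (2, 8/3)
  seg 9: down by d10 = 3 → (2, -1/3)
  seg 10: down by d6 = 3 → (2, -10/3)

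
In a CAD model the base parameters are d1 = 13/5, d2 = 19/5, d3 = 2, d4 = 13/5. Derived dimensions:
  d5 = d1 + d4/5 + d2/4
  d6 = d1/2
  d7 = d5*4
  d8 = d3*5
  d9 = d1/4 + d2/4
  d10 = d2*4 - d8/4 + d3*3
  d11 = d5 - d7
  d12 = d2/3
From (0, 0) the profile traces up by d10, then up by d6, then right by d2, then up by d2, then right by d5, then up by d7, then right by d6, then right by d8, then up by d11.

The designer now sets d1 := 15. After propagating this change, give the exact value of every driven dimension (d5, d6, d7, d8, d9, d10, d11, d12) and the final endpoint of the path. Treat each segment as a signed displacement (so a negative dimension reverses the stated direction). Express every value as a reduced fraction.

Apply edit: d1 := 15
  d5 = d1 + d4/5 + d2/4 = 1647/100
  d6 = d1/2 = 15/2
  d7 = d5*4 = 1647/25
  d8 = d3*5 = 10
  d9 = d1/4 + d2/4 = 47/10
  d10 = d2*4 - d8/4 + d3*3 = 187/10
  d11 = d5 - d7 = -4941/100
  d12 = d2/3 = 19/15
Walk from origin (0, 0):
  seg 1: up by d10 = 187/10 → (0, 187/10)
  seg 2: up by d6 = 15/2 → (0, 131/5)
  seg 3: right by d2 = 19/5 → (19/5, 131/5)
  seg 4: up by d2 = 19/5 → (19/5, 30)
  seg 5: right by d5 = 1647/100 → (2027/100, 30)
  seg 6: up by d7 = 1647/25 → (2027/100, 2397/25)
  seg 7: right by d6 = 15/2 → (2777/100, 2397/25)
  seg 8: right by d8 = 10 → (3777/100, 2397/25)
  seg 9: up by d11 = -4941/100 → (3777/100, 4647/100)

d5 = 1647/100
d6 = 15/2
d7 = 1647/25
d8 = 10
d9 = 47/10
d10 = 187/10
d11 = -4941/100
d12 = 19/15
endpoint = (3777/100, 4647/100)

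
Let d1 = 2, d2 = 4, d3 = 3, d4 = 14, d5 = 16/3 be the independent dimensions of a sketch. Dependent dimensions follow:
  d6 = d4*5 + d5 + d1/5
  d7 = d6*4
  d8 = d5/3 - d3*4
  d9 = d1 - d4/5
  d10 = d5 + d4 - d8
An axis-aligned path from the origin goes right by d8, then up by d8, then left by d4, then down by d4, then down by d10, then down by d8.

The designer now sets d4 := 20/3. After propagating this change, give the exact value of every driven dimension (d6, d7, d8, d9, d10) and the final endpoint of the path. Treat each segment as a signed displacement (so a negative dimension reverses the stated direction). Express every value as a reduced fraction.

d6 = 586/15
d7 = 2344/15
d8 = -92/9
d9 = 2/3
d10 = 200/9
endpoint = (-152/9, -260/9)

Apply edit: d4 := 20/3
  d6 = d4*5 + d5 + d1/5 = 586/15
  d7 = d6*4 = 2344/15
  d8 = d5/3 - d3*4 = -92/9
  d9 = d1 - d4/5 = 2/3
  d10 = d5 + d4 - d8 = 200/9
Walk from origin (0, 0):
  seg 1: right by d8 = -92/9 → (-92/9, 0)
  seg 2: up by d8 = -92/9 → (-92/9, -92/9)
  seg 3: left by d4 = 20/3 → (-152/9, -92/9)
  seg 4: down by d4 = 20/3 → (-152/9, -152/9)
  seg 5: down by d10 = 200/9 → (-152/9, -352/9)
  seg 6: down by d8 = -92/9 → (-152/9, -260/9)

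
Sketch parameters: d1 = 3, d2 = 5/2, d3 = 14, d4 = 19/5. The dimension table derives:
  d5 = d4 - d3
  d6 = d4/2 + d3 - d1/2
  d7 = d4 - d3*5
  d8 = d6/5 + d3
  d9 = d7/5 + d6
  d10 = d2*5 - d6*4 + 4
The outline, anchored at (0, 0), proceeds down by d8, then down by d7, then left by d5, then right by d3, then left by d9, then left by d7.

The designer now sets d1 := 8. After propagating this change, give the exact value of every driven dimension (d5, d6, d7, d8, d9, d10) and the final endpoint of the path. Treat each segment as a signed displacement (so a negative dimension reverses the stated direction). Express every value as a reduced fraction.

Apply edit: d1 := 8
  d5 = d4 - d3 = -51/5
  d6 = d4/2 + d3 - d1/2 = 119/10
  d7 = d4 - d3*5 = -331/5
  d8 = d6/5 + d3 = 819/50
  d9 = d7/5 + d6 = -67/50
  d10 = d2*5 - d6*4 + 4 = -311/10
Walk from origin (0, 0):
  seg 1: down by d8 = 819/50 → (0, -819/50)
  seg 2: down by d7 = -331/5 → (0, 2491/50)
  seg 3: left by d5 = -51/5 → (51/5, 2491/50)
  seg 4: right by d3 = 14 → (121/5, 2491/50)
  seg 5: left by d9 = -67/50 → (1277/50, 2491/50)
  seg 6: left by d7 = -331/5 → (4587/50, 2491/50)

d5 = -51/5
d6 = 119/10
d7 = -331/5
d8 = 819/50
d9 = -67/50
d10 = -311/10
endpoint = (4587/50, 2491/50)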